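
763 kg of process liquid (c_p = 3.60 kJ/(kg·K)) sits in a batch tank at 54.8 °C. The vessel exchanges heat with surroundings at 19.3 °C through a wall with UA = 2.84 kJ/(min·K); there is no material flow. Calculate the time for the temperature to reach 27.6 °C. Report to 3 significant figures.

1410 min

M c_p dT/dt = −UA(T − T_amb).
τ = M c_p/UA = 967.18 min; T_ss = T_amb = 19.300 °C.
T(t) = T_ss + (T₀ − T_ss)e^(−t/τ); set T = 27.6:
t = −τ ln[(T − T_ss)/(T₀ − T_ss)] = −967.18 · ln(0.23380) = 1405.6 min.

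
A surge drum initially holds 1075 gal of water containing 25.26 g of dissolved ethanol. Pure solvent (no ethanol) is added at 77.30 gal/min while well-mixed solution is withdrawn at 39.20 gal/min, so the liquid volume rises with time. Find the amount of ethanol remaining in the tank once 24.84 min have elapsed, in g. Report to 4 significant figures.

13.19 g

Let m(t) be the amount of ethanol. Volume: V(t) = V₀ + (Q_in − Q_out) t = 1075 + 38.1000 t; V(24.84) = 2021.40 gal.
Species balance (pure solvent in): dm/dt = −Q_out · m/V(t).
dm/m = −Q_out dt/(V₀ + 38.1000 t); integrating gives ln(m/m₀) = −(Q_out/(Q_in−Q_out)) ln(V/V₀).
m = m₀ (V₀/V)^(Q_out/(Q_in−Q_out)) = 25.26 × (1075/2021.40)^(1.02887) = 13.1908 g.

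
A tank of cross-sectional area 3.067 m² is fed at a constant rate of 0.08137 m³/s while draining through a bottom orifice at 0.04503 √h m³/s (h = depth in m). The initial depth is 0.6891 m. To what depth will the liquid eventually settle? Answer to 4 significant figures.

A dh/dt = Q_in − 0.04503 √h. Steady state requires inflow = outflow:
Q_in = 0.04503 √h_ss ⇒ √h_ss = 0.08137/0.04503 = 1.80702.
h_ss = 1.80702² = 3.26531 m. (Since h₀ = 0.6891 m < h_ss, the level will rise toward this value.)

3.265 m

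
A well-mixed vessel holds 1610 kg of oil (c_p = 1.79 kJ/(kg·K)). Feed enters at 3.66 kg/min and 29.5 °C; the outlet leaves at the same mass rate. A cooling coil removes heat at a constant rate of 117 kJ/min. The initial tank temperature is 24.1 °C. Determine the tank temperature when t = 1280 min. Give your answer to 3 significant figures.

12.3 °C

M c_p dT/dt = ṁ c_p (T_in − T) − Q̇.
Rearrange: dT/dt = (T_ss − T)/τ with τ = M/ṁ = 439.89 min and T_ss = T_in − Q̇/(ṁ c_p) = 11.641 °C.
Integrating: T(t) = T_ss + (T₀ − T_ss) e^(−t/τ).
T(1280) = 11.641 + (12.459)·e^(−1280/439.89) = 11.641 + (12.459)·0.054486 = 12.320 °C.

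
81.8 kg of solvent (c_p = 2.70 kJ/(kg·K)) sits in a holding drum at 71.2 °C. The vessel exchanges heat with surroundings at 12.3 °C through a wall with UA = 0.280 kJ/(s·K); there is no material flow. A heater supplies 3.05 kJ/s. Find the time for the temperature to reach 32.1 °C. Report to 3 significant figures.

1330 s

M c_p dT/dt = −UA(T − T_amb) + Q̇.
τ = M c_p/UA = 788.79 s; T_ss = T_amb + Q̇/UA = 12.3 + 3.05/0.280 = 23.193 °C.
T(t) = T_ss + (T₀ − T_ss)e^(−t/τ); set T = 32.1:
t = −τ ln[(T − T_ss)/(T₀ − T_ss)] = −788.79 · ln(0.18554) = 1328.7 s.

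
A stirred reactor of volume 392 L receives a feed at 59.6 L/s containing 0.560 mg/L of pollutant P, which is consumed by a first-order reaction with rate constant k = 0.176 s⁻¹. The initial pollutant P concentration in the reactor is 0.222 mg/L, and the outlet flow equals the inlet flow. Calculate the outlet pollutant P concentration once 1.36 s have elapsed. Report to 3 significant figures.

V dC/dt = Q(C_in − C) − k V C.
This is linear with rate a = Q/V + k = 0.32804 s⁻¹.
C_ss = Q C_in/(Q + kV) = 0.25955 mg/L; C(t) = C_ss + (C₀ − C_ss) e^(−a t).
C(1.36) = 0.25955 + (-0.037550)·e^(−0.32804·1.36) = 0.25955 + (-0.037550)·0.64010 = 0.23551 mg/L.

0.236 mg/L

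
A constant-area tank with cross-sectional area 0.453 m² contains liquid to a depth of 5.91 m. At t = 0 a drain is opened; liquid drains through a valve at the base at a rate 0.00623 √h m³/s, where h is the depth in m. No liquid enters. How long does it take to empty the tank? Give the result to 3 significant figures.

With no inflow, A dh/dt = −0.00623 √h.
This is separable: 2 d(√h)/dt = −0.00623/A, so √h = √h₀ − (0.00623/(2A)) t.
Set h = 0: 2√h₀ = (0.00623/A) t_empty ⇒ t_empty = 2A√h₀/0.00623.
t_empty = 2·0.453·√5.91/0.00623 = 0.90600·2.4310/0.00623 = 353.54 s.

354 s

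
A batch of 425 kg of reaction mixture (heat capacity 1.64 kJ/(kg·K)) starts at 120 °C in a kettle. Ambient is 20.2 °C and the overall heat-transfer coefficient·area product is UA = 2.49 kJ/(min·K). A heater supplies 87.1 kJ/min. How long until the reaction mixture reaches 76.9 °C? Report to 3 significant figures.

306 min

Lumped-capacitance energy balance: M c_p dT/dt = UA(T_amb − T) + Q̇.
τ = M c_p/UA = 279.92 min; T_ss = T_amb + Q̇/UA = 20.2 + 87.1/2.49 = 55.180 °C.
T(t) = T_ss + (T₀ − T_ss)e^(−t/τ); set T = 76.9:
t = −τ ln[(T − T_ss)/(T₀ − T_ss)] = −279.92 · ln(0.33508) = 306.06 min.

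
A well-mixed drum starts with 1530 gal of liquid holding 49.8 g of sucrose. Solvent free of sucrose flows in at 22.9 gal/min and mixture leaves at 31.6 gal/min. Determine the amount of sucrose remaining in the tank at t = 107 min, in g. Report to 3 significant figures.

1.65 g

Total volume: dV/dt = Q_in − Q_out = -8.7000 gal/min, so V(t) = 1530 − 8.7000 t and V(107) = 599.10 gal.
Solute balance: dm/dt = 0 − Q_out C = −Q_out m/V(t).
dm/m = −Q_out dt/(V₀ − 8.7000 t); integrating gives ln(m/m₀) = −(Q_out/(Q_in−Q_out)) ln(V/V₀).
m = m₀ (V₀/V)^(Q_out/(Q_in−Q_out)) = 49.8 × (1530/599.10)^(-3.6322) = 1.6528 g.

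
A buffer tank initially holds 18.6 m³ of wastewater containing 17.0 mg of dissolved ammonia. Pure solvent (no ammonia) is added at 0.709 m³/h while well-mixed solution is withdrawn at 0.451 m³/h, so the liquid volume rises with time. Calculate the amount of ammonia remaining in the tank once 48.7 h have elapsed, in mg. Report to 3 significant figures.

Let m(t) be the amount of ammonia. Volume: V(t) = V₀ + (Q_in − Q_out) t = 18.6 + 0.25800 t; V(48.7) = 31.165 m³.
Species balance (pure solvent in): dm/dt = −Q_out · m/V(t).
Separate: dm/m = −Q_out dt/V(t) ⇒ ln(m/m₀) = −(Q_out/(Q_in−Q_out)) ln(V/V₀).
m = m₀ (V₀/V)^(Q_out/(Q_in−Q_out)) = 17.0 × (18.6/31.165)^(1.7481) = 6.8964 mg.

6.90 mg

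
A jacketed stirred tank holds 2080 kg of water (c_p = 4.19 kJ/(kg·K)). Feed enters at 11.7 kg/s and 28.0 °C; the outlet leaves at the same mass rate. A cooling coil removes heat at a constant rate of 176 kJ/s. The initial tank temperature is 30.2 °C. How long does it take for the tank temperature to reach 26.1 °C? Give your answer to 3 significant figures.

First-law balance (no shaft work): M c_p dT/dt = ṁ c_p (T_in − T) − 176.
τ = M/ṁ = 177.78 s; T_ss = T_in − Q̇/(ṁ c_p) = 24.410 °C.
T(t) = T_ss + (T₀ − T_ss) e^(−t/τ). Set T = 26.1:
e^(−t/τ) = (26.1 − 24.410)/(30.2 − 24.410) = 0.29190
t = −177.78 · ln(0.29190) = 218.90 s.

219 s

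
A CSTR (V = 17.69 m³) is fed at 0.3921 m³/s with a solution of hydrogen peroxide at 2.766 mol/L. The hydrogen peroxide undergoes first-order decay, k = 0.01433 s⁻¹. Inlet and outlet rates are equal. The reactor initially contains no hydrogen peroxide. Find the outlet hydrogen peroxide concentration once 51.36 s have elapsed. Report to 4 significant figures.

V dC/dt = Q(C_in − C) − k V C.
dC/dt = (Q/V) C_in − (Q/V + k) C; effective rate a = Q/V + k = 0.0221651 + 0.01433 = 0.0364951 s⁻¹.
C_ss = Q C_in/(Q + kV) = 1.67991 mol/L; C(t) = C_ss + (C₀ − C_ss) e^(−a t).
C(51.36) = 1.67991 + (-1.67991)·e^(−0.0364951·51.36) = 1.67991 + (-1.67991)·0.153449 = 1.42213 mol/L.

1.422 mol/L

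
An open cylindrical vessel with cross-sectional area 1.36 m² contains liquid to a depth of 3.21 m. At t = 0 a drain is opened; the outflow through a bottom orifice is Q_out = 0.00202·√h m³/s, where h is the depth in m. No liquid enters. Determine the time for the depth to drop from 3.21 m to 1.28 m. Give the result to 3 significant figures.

889 s

A dh/dt = −Q_out = −0.00202 √h.
This is separable: 2 d(√h)/dt = −0.00202/A, so √h = √h₀ − (0.00202/(2A)) t.
t = 2A(√h₀ − √h)/0.00202 = 2·1.36·(√3.21 − √1.28)/0.00202
  = 2.7200 × (1.7916 − 1.1314) / 0.00202 = 889.09 s.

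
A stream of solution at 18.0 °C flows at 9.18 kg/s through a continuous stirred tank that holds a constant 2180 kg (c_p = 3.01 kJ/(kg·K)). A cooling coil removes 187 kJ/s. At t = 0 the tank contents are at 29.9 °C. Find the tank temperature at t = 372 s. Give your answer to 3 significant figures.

First-law balance (no shaft work): M c_p dT/dt = ṁ c_p (T_in − T) − 187.
Rearrange: dT/dt = (T_ss − T)/τ with τ = M/ṁ = 237.47 s and T_ss = T_in − Q̇/(ṁ c_p) = 11.232 °C.
T approaches T_ss exponentially: T(t) = T_ss + (T₀ − T_ss) e^(−t/τ).
T(372) = 11.232 + (18.668)·e^(−372/237.47) = 11.232 + (18.668)·0.20878 = 15.130 °C.

15.1 °C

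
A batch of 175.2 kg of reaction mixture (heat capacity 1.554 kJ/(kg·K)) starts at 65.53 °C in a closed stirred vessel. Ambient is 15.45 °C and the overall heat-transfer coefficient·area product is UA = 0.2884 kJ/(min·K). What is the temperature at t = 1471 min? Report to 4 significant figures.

25.99 °C

Lumped-capacitance energy balance: M c_p dT/dt = UA(T_amb − T).
dT/dt = (T_ss − T)/τ with T_ss = T_amb = 15.4500 °C, τ = M c_p/UA = 175.2·1.554/0.2884 = 944.039 min.
Integrating: T(t) = T_ss + (T₀ − T_ss) e^(−t/τ).
T(1471) = 15.4500 + (50.0800)·0.210515 = 25.9926 °C.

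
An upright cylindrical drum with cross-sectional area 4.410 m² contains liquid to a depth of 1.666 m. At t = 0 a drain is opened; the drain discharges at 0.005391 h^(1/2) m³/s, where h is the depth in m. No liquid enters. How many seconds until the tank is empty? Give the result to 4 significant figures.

2112 s

A dh/dt = −Q_out = −0.005391 √h.
∫ h^(−1/2) dh = −(0.005391/A) ∫ dt, giving 2√h = 2√h₀ − (0.005391/A) t.
Tank is empty when √h = 0: t_empty = 2A√h₀/0.005391.
t_empty = 2·4.410·√1.666/0.005391 = 8.82000·1.29074/0.005391 = 2111.72 s.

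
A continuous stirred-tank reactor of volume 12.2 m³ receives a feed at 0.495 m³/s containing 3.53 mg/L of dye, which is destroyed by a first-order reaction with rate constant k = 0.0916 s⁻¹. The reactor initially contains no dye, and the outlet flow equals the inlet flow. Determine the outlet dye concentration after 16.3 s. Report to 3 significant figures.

Species balance: V dC/dt = Q C_in − Q C − k V C.
This is linear with rate a = Q/V + k = 0.13217 s⁻¹.
C_ss = Q C_in/(Q + kV) = 1.0836 mg/L; C(t) = C_ss + (C₀ − C_ss) e^(−a t).
C(16.3) = 1.0836 + (-1.0836)·e^(−0.13217·16.3) = 1.0836 + (-1.0836)·0.11597 = 0.95795 mg/L.

0.958 mg/L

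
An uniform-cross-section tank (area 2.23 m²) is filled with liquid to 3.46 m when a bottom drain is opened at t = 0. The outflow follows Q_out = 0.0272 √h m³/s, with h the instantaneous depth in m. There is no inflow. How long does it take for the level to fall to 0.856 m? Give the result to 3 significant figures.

With no inflow, A dh/dt = −0.0272 √h.
This is separable: 2 d(√h)/dt = −0.0272/A, so √h = √h₀ − (0.0272/(2A)) t.
t = 2A(√h₀ − √h)/0.0272 = 2·2.23·(√3.46 − √0.856)/0.0272
  = 4.4600 × (1.8601 − 0.92520) / 0.0272 = 153.30 s.

153 s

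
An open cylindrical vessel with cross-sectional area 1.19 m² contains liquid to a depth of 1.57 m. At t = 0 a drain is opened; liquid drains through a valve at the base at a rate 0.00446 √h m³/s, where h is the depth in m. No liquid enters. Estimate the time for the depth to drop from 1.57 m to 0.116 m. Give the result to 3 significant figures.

487 s

Unsteady balance on liquid volume: A dh/dt = −0.00446 √h.
Separate and integrate: 2(√h − √h₀) = −(0.00446/A) t.
t = 2A(√h₀ − √h)/0.00446 = 2·1.19·(√1.57 − √0.116)/0.00446
  = 2.3800 × (1.2530 − 0.34059) / 0.00446 = 486.89 s.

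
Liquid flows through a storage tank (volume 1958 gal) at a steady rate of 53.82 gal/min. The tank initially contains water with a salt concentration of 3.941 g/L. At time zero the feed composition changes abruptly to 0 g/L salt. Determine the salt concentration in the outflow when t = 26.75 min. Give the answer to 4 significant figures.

1.889 g/L

Species balance on the tank: V dC/dt = Q(C_in − C).
Time constant τ = V/Q = 1958/53.82 = 36.3805 min.
C approaches C_in exponentially: C(t) = C_in + (C₀ − C_in) e^(−t/τ).
C(26.75) = 0 + (3.941 − 0)·e^(−26.75/36.3805) = 0 + (3.94100)·0.479370 = 1.88920 g/L.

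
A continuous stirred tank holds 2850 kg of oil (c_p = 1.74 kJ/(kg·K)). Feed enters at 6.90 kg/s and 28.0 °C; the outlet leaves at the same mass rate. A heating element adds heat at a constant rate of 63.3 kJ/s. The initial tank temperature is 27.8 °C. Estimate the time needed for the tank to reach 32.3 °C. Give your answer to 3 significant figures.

Heat balance on the well-mixed liquid: M c_p dT/dt = ṁ c_p (T_in − T) + 63.3.
τ = M/ṁ = 413.04 s; T_ss = T_in + Q̇/(ṁ c_p) = 33.272 °C.
T(t) = T_ss + (T₀ − T_ss) e^(−t/τ). Set T = 32.3:
e^(−t/τ) = (32.3 − 33.272)/(27.8 − 33.272) = 0.17769
t = −413.04 · ln(0.17769) = 713.63 s.

714 s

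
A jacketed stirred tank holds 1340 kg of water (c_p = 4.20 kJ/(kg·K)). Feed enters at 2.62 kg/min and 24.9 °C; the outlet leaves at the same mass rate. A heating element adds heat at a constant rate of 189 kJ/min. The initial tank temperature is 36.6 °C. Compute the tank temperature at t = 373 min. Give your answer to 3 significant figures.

First-law balance (no shaft work): M c_p dT/dt = ṁ c_p (T_in − T) + 189.
τ = M/ṁ = 511.45 min; T_ss = T_in + Q̇/(ṁ c_p) = 24.9 + 189/(2.62·4.20) = 42.076 °C.
Solution: T(t) = T_ss + (T₀ − T_ss) e^(−t/τ).
T(373) = 42.076 + (-5.4756)·e^(−373/511.45) = 42.076 + (-5.4756)·0.48225 = 39.435 °C.

39.4 °C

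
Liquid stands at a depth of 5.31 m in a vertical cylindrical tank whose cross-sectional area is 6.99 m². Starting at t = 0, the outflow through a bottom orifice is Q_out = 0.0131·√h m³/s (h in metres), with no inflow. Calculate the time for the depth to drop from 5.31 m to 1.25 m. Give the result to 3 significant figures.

1270 s

With no inflow, A dh/dt = −0.0131 √h.
Separate and integrate: 2(√h − √h₀) = −(0.0131/A) t.
t = 2A(√h₀ − √h)/0.0131 = 2·6.99·(√5.31 − √1.25)/0.0131
  = 13.980 × (2.3043 − 1.1180) / 0.0131 = 1266.0 s.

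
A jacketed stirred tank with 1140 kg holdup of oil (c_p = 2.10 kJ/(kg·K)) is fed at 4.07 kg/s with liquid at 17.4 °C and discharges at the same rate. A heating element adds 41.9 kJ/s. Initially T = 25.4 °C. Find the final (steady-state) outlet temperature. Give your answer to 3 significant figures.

22.3 °C

Energy balance: M c_p dT/dt = ṁ c_p (T_in − T) + 41.9.
At steady state dT/dt = 0 ⇒ T_ss = T_in + Q̇/(ṁ c_p) = 17.4 + 41.9/(4.07·2.10) = 22.302 °C.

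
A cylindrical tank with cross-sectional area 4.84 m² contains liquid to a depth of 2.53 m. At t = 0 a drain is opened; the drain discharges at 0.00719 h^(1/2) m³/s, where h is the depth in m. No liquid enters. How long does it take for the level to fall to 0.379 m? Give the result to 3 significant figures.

1310 s

Unsteady balance on liquid volume: A dh/dt = −0.00719 √h.
This is separable: 2 d(√h)/dt = −0.00719/A, so √h = √h₀ − (0.00719/(2A)) t.
t = 2A(√h₀ − √h)/0.00719 = 2·4.84·(√2.53 − √0.379)/0.00719
  = 9.6800 × (1.5906 − 0.61563) / 0.00719 = 1312.6 s.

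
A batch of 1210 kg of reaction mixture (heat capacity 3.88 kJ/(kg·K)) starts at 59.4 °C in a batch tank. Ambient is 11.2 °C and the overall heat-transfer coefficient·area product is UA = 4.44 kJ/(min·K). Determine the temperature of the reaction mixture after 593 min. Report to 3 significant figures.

38.7 °C

Lumped-capacitance energy balance: M c_p dT/dt = UA(T_amb − T).
dT/dt = (T_ss − T)/τ with T_ss = T_amb = 11.200 °C, τ = M c_p/UA = 1210·3.88/4.44 = 1057.4 min.
Integrating: T(t) = T_ss + (T₀ − T_ss) e^(−t/τ).
T(593) = 11.200 + (48.200)·0.57074 = 38.710 °C.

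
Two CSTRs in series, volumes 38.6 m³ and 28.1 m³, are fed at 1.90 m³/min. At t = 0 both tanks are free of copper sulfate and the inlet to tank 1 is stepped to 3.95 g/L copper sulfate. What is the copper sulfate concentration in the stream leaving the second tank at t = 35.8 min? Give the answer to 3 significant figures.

Each tank obeys Vᵢ dCᵢ/dt = Q(Cᵢ₋₁ − Cᵢ), so τᵢ = Vᵢ/Q.
τ₁ = 38.6/1.90 = 20.316 min; τ₂ = 28.1/1.90 = 14.789 min.
Solving the cascade with C₁(0)=C₂(0)=0 gives C₂(t) = C_in[1 − (τ₁ e^(−t/τ₁) − τ₂ e^(−t/τ₂))/(τ₁ − τ₂)].
At t = 35.8: e^(−t/τ₁) = 0.17167, e^(−t/τ₂) = 0.088865.
C₂ = 3.95·[1 − (20.316·0.17167 − 14.789·0.088865)/(5.5263)] = 3.95·0.60672 = 2.3966 g/L.

2.40 g/L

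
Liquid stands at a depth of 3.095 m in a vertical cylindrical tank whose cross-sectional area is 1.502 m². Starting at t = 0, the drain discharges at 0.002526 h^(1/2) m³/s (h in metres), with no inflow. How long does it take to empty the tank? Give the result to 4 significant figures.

2092 s

With no inflow, A dh/dt = −0.002526 √h.
This is separable: 2 d(√h)/dt = −0.002526/A, so √h = √h₀ − (0.002526/(2A)) t.
Tank is empty when √h = 0: t_empty = 2A√h₀/0.002526.
t_empty = 2·1.502·√3.095/0.002526 = 3.00400·1.75926/0.002526 = 2092.17 s.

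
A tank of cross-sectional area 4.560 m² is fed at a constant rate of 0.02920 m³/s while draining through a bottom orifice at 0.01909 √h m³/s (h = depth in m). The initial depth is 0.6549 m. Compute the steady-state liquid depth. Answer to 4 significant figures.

Accumulation of liquid (constant cross-section A): A dh/dt = Q_in − 0.01909 √h. At steady state dh/dt = 0:
Q_in = 0.01909 √h_ss ⇒ √h_ss = 0.02920/0.01909 = 1.52960.
h_ss = 1.52960² = 2.33967 m. (Since h₀ = 0.6549 m < h_ss, the level will rise toward this value.)

2.340 m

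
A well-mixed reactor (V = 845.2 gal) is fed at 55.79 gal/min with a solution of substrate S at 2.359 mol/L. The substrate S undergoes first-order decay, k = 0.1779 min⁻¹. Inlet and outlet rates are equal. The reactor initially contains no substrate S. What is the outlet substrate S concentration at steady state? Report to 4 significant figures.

Species balance: V dC/dt = Q C_in − Q C − k V C.
At steady state: 0 = Q C_in − (Q + kV) C_ss, so C_ss = Q C_in/(Q + kV).
C_ss = 55.79·2.359/(55.79 + 0.1779·845.2) = 131.609/206.151 = 0.638409 mol/L.

0.6384 mol/L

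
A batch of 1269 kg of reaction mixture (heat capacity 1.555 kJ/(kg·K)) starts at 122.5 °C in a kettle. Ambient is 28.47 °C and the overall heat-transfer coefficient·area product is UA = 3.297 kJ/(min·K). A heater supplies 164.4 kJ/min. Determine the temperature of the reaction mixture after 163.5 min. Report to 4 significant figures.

Lumped-capacitance energy balance: M c_p dT/dt = UA(T_amb − T) + Q̇.
dT/dt = (T_ss − T)/τ with T_ss = T_amb + Q̇/UA = 28.47 + 164.4/3.297 = 78.3335 °C, τ = M c_p/UA = 1269·1.555/3.297 = 598.512 min.
Solution: T(t) = T_ss + (T₀ − T_ss) e^(−t/τ).
T(163.5) = 78.3335 + (44.1665)·0.760958 = 111.942 °C.

111.9 °C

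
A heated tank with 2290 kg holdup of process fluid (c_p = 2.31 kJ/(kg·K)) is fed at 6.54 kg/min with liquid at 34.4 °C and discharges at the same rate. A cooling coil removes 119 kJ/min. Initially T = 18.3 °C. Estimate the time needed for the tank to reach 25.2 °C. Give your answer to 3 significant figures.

640 min

Energy balance: M c_p dT/dt = ṁ c_p (T_in − T) − 119.
τ = M/ṁ = 350.15 min; T_ss = T_in − Q̇/(ṁ c_p) = 26.523 °C.
T(t) = T_ss + (T₀ − T_ss) e^(−t/τ). Set T = 25.2:
e^(−t/τ) = (25.2 − 26.523)/(18.3 − 26.523) = 0.16090
t = −350.15 · ln(0.16090) = 639.73 min.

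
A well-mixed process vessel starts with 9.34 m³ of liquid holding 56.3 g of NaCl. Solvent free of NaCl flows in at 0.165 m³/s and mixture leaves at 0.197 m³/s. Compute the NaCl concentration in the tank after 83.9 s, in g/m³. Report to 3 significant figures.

1.05 g/m³

Let m(t) be the amount of NaCl. Volume: V(t) = V₀ + (Q_in − Q_out) t = 9.34 − 0.032000 t; V(83.9) = 6.6552 m³.
No NaCl enters, so dm/dt = −Q_out · (m/V).
Separate: dm/m = −Q_out dt/V(t) ⇒ ln(m/m₀) = −(Q_out/(Q_in−Q_out)) ln(V/V₀).
m = m₀ (V₀/V)^(Q_out/(Q_in−Q_out)) = 56.3 × (9.34/6.6552)^(-6.1562) = 6.9887 g.
C = m/V = 6.9887/6.6552 = 1.0501 g/m³.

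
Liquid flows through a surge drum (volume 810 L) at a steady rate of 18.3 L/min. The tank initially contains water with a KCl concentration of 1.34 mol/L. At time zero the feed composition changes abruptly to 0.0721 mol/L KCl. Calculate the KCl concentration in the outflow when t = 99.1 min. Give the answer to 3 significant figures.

0.207 mol/L

Unsteady species balance (constant V, well mixed): V dC/dt = Q(C_in − C).
Rewrite as dC/dt + C/τ = C_in/τ, τ = V/Q = 44.262 min.
C approaches C_in exponentially: C(t) = C_in + (C₀ − C_in) e^(−t/τ).
C(99.1) = 0.0721 + (1.34 − 0.0721)·e^(−99.1/44.262) = 0.0721 + (1.2679)·0.10657 = 0.20722 mol/L.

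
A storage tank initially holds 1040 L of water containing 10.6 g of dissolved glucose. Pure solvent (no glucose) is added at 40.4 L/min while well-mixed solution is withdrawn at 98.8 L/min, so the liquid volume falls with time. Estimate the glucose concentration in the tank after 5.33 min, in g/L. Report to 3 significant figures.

0.00797 g/L

Let m(t) be the amount of glucose. Volume: V(t) = V₀ + (Q_in − Q_out) t = 1040 − 58.400 t; V(5.33) = 728.73 L.
Species balance (pure solvent in): dm/dt = −Q_out · m/V(t).
dm/m = −Q_out dt/(V₀ − 58.400 t); integrating gives ln(m/m₀) = −(Q_out/(Q_in−Q_out)) ln(V/V₀).
m = m₀ (V₀/V)^(Q_out/(Q_in−Q_out)) = 10.6 × (1040/728.73)^(-1.6918) = 5.8074 g.
C = m/V = 5.8074/728.73 = 0.0079692 g/L.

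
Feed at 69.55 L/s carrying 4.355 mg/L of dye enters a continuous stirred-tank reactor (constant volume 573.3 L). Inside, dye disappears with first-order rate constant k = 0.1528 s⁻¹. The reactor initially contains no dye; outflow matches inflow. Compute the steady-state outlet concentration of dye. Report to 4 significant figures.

Accumulation = in − out − consumed: V dC/dt = Q C_in − Q C − k V C.
At steady state: 0 = Q C_in − (Q + kV) C_ss, so C_ss = Q C_in/(Q + kV).
C_ss = 69.55·4.355/(69.55 + 0.1528·573.3) = 302.890/157.150 = 1.92739 mg/L.

1.927 mg/L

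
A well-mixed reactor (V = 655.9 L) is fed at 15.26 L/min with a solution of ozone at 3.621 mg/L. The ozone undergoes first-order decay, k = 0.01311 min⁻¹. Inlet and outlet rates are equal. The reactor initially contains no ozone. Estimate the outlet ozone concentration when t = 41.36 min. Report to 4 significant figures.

V dC/dt = Q(C_in − C) − k V C.
This is linear with rate a = Q/V + k = 0.0363757 min⁻¹.
C_ss = Q C_in/(Q + kV) = 2.31597 mg/L; C(t) = C_ss + (C₀ − C_ss) e^(−a t).
C(41.36) = 2.31597 + (-2.31597)·e^(−0.0363757·41.36) = 2.31597 + (-2.31597)·0.222128 = 1.80153 mg/L.

1.802 mg/L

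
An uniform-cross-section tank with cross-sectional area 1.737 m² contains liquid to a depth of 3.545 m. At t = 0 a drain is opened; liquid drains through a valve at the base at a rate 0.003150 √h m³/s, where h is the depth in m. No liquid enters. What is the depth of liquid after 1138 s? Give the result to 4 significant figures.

0.7241 m

A dh/dt = −Q_out = −0.003150 √h.
∫ h^(−1/2) dh = −(0.003150/A) ∫ dt, giving 2√h = 2√h₀ − (0.003150/A) t.
√h = √3.545 − 0.003150·1138/(2·1.737) = 1.88282 − 1.03187 = 0.850952.
h = 0.850952² = 0.724119 m.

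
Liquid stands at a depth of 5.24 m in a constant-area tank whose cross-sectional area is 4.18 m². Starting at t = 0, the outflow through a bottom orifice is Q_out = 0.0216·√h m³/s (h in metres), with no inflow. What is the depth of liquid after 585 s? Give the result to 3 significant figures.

0.605 m

Volume balance on the tank: A dh/dt = −0.0216 √h.
This is separable: 2 d(√h)/dt = −0.0216/A, so √h = √h₀ − (0.0216/(2A)) t.
√h = √5.24 − 0.0216·585/(2·4.18) = 2.2891 − 1.5115 = 0.77762.
h = 0.77762² = 0.60470 m.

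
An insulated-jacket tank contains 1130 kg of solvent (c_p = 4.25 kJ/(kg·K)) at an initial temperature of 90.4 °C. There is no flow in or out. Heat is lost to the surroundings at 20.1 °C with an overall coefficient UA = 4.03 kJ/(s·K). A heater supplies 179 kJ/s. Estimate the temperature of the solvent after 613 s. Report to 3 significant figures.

Heat balance on the well-mixed liquid: M c_p dT/dt = −UA(T − T_amb) + Q̇.
dT/dt = (T_ss − T)/τ with T_ss = T_amb + Q̇/UA = 20.1 + 179/4.03 = 64.517 °C, τ = M c_p/UA = 1130·4.25/4.03 = 1191.7 s.
T approaches T_ss exponentially: T(t) = T_ss + (T₀ − T_ss) e^(−t/τ).
T(613) = 64.517 + (25.883)·0.59786 = 79.991 °C.

80.0 °C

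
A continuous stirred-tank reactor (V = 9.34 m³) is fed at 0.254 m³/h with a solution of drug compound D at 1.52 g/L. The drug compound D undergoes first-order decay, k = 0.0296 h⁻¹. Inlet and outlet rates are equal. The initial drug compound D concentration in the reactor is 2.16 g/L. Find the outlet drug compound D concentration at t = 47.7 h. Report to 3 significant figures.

0.823 g/L

Species balance: V dC/dt = Q C_in − Q C − k V C.
dC/dt = (Q/V) C_in − (Q/V + k) C; effective rate a = Q/V + k = 0.027195 + 0.0296 = 0.056795 h⁻¹.
C_ss = Q C_in/(Q + kV) = 0.72782 g/L; C(t) = C_ss + (C₀ − C_ss) e^(−a t).
C(47.7) = 0.72782 + (1.4322)·e^(−0.056795·47.7) = 0.72782 + (1.4322)·0.066596 = 0.82319 g/L.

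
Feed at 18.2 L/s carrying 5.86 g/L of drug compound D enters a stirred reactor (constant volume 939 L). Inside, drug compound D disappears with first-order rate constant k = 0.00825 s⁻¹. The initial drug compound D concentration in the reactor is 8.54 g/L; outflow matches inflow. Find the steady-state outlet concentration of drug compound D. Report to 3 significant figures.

V dC/dt = Q(C_in − C) − k V C.
At steady state: 0 = Q C_in − (Q + kV) C_ss, so C_ss = Q C_in/(Q + kV).
C_ss = 18.2·5.86/(18.2 + 0.00825·939) = 106.65/25.947 = 4.1104 g/L.

4.11 g/L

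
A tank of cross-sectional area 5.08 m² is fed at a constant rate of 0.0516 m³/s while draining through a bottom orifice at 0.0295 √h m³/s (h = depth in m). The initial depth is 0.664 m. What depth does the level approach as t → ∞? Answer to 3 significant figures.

3.06 m

Accumulation of liquid (constant cross-section A): A dh/dt = Q_in − 0.0295 √h. At steady state dh/dt = 0:
Q_in = 0.0295 √h_ss ⇒ √h_ss = 0.0516/0.0295 = 1.7492.
h_ss = 1.7492² = 3.0595 m. (Since h₀ = 0.664 m < h_ss, the level will rise toward this value.)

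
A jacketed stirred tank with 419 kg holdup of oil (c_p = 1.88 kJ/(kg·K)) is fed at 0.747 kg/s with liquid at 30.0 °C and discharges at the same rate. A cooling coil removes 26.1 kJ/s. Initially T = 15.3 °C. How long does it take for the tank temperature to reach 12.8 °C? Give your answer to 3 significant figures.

M c_p dT/dt = ṁ c_p (T_in − T) − Q̇.
τ = M/ṁ = 560.91 s; T_ss = T_in − Q̇/(ṁ c_p) = 11.415 °C.
T(t) = T_ss + (T₀ − T_ss) e^(−t/τ). Set T = 12.8:
e^(−t/τ) = (12.8 − 11.415)/(15.3 − 11.415) = 0.35650
t = −560.91 · ln(0.35650) = 578.54 s.

579 s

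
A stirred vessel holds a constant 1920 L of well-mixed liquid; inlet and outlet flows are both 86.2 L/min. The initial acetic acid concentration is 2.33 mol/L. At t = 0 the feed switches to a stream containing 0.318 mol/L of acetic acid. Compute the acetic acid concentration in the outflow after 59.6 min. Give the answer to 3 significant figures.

0.457 mol/L

Species balance on the tank: V dC/dt = Q(C_in − C).
Rewrite as dC/dt + C/τ = C_in/τ, τ = V/Q = 22.274 min.
Integrating: C(t) = C_in + (C₀ − C_in) e^(−t/τ).
C(59.6) = 0.318 + (2.33 − 0.318)·e^(−59.6/22.274) = 0.318 + (2.0120)·0.068852 = 0.45653 mol/L.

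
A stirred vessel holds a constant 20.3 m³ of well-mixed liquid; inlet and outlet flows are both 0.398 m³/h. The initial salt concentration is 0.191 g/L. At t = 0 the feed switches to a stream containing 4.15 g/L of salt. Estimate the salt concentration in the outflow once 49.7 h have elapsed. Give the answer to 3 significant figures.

Species balance on the tank: V dC/dt = Q(C_in − C).
Rewrite as dC/dt + C/τ = C_in/τ, τ = V/Q = 51.005 h.
C approaches C_in exponentially: C(t) = C_in + (C₀ − C_in) e^(−t/τ).
C(49.7) = 4.15 + (0.191 − 4.15)·e^(−49.7/51.005) = 4.15 + (-3.9590)·0.37741 = 2.6558 g/L.

2.66 g/L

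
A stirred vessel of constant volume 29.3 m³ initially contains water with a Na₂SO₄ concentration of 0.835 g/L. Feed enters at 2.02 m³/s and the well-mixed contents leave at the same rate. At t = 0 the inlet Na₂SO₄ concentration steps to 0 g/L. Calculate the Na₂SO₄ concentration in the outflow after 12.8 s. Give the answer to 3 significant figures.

0.345 g/L

Transient balance on the dissolved component: V dC/dt = Q(C_in − C).
Rewrite as dC/dt + C/τ = C_in/τ, τ = V/Q = 14.505 s.
This is linear first-order; C(t) = C_in + (C₀ − C_in) e^(−t/τ).
C(12.8) = 0 + (0.835 − 0)·e^(−12.8/14.505) = 0 + (0.83500)·0.41376 = 0.34549 g/L.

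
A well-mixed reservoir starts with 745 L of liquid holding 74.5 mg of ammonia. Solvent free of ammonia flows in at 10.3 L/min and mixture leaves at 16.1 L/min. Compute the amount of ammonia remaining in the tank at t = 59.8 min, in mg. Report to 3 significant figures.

13.1 mg

Let m(t) be the amount of ammonia. Volume: V(t) = V₀ + (Q_in − Q_out) t = 745 − 5.8000 t; V(59.8) = 398.16 L.
Species balance (pure solvent in): dm/dt = −Q_out · m/V(t).
Separate: dm/m = −Q_out dt/V(t) ⇒ ln(m/m₀) = −(Q_out/(Q_in−Q_out)) ln(V/V₀).
m = m₀ (V₀/V)^(Q_out/(Q_in−Q_out)) = 74.5 × (745/398.16)^(-2.7759) = 13.087 mg.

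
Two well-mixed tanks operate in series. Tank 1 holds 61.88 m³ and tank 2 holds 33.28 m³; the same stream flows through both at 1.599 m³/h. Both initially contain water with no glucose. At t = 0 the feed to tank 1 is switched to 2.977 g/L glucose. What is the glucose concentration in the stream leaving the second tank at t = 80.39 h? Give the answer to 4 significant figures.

Each tank obeys Vᵢ dCᵢ/dt = Q(Cᵢ₋₁ − Cᵢ), so τᵢ = Vᵢ/Q.
τ₁ = 61.88/1.599 = 38.6992 h; τ₂ = 33.28/1.599 = 20.8130 h.
Solving the cascade with C₁(0)=C₂(0)=0 gives C₂(t) = C_in[1 − (τ₁ e^(−t/τ₁) − τ₂ e^(−t/τ₂))/(τ₁ − τ₂)].
At t = 80.39: e^(−t/τ₁) = 0.125267, e^(−t/τ₂) = 0.0210156.
C₂ = 2.977·[1 − (38.6992·0.125267 − 20.8130·0.0210156)/(17.8862)] = 2.977·0.753421 = 2.24294 g/L.

2.243 g/L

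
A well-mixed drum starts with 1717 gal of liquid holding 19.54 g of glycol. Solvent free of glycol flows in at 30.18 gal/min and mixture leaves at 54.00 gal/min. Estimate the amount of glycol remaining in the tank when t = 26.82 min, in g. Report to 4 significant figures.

Total volume: dV/dt = Q_in − Q_out = -23.8200 gal/min, so V(t) = 1717 − 23.8200 t and V(26.82) = 1078.15 gal.
Species balance (pure solvent in): dm/dt = −Q_out · m/V(t).
Separate: dm/m = −Q_out dt/V(t) ⇒ ln(m/m₀) = −(Q_out/(Q_in−Q_out)) ln(V/V₀).
m = m₀ (V₀/V)^(Q_out/(Q_in−Q_out)) = 19.54 × (1717/1078.15)^(-2.26700) = 6.80427 g.

6.804 g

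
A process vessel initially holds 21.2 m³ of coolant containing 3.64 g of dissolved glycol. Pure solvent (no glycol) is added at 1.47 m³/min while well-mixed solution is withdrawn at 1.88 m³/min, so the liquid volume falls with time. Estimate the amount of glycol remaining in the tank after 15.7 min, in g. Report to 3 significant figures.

Total volume: dV/dt = Q_in − Q_out = -0.41000 m³/min, so V(t) = 21.2 − 0.41000 t and V(15.7) = 14.763 m³.
No glycol enters, so dm/dt = −Q_out · (m/V).
dm/m = −Q_out dt/(V₀ − 0.41000 t); integrating gives ln(m/m₀) = −(Q_out/(Q_in−Q_out)) ln(V/V₀).
m = m₀ (V₀/V)^(Q_out/(Q_in−Q_out)) = 3.64 × (21.2/14.763)^(-4.5854) = 0.69256 g.

0.693 g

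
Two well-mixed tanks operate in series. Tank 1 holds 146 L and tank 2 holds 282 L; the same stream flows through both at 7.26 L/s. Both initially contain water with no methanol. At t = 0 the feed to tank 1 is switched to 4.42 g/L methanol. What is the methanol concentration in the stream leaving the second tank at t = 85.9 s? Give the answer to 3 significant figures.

3.48 g/L

Each tank obeys Vᵢ dCᵢ/dt = Q(Cᵢ₋₁ − Cᵢ), so τᵢ = Vᵢ/Q.
τ₁ = 146/7.26 = 20.110 s; τ₂ = 282/7.26 = 38.843 s.
Solving the cascade with C₁(0)=C₂(0)=0 gives C₂(t) = C_in[1 − (τ₁ e^(−t/τ₁) − τ₂ e^(−t/τ₂))/(τ₁ − τ₂)].
At t = 85.9: e^(−t/τ₁) = 0.013961, e^(−t/τ₂) = 0.10954.
C₂ = 4.42·[1 − (20.110·0.013961 − 38.843·0.10954)/(-18.733)] = 4.42·0.78785 = 3.4823 g/L.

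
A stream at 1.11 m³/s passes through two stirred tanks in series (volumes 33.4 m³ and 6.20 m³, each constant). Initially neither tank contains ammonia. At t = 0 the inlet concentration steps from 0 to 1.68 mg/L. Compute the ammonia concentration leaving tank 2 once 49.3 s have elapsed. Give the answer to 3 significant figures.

1.28 mg/L

Each tank obeys Vᵢ dCᵢ/dt = Q(Cᵢ₋₁ − Cᵢ), so τᵢ = Vᵢ/Q.
τ₁ = 33.4/1.11 = 30.090 s; τ₂ = 6.20/1.11 = 5.5856 s.
Tank 1: C₁ = C_in(1 − e^(−t/τ₁)). Tank 2 (τ₁ ≠ τ₂): C₂ = C_in[1 − (τ₁ e^(−t/τ₁) − τ₂ e^(−t/τ₂))/(τ₁ − τ₂)].
At t = 49.3: e^(−t/τ₁) = 0.19429, e^(−t/τ₂) = 0.00014682.
C₂ = 1.68·[1 − (30.090·0.19429 − 5.5856·0.00014682)/(24.505)] = 1.68·0.76146 = 1.2793 mg/L.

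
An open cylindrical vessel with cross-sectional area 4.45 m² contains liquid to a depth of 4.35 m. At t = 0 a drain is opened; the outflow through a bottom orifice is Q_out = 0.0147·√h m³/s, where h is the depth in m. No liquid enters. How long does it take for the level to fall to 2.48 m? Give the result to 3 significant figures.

309 s

Accumulation of liquid (constant cross-section A): A dh/dt = −0.0147 √h.
This is separable: 2 d(√h)/dt = −0.0147/A, so √h = √h₀ − (0.0147/(2A)) t.
t = 2A(√h₀ − √h)/0.0147 = 2·4.45·(√4.35 − √2.48)/0.0147
  = 8.9000 × (2.0857 − 1.5748) / 0.0147 = 309.30 s.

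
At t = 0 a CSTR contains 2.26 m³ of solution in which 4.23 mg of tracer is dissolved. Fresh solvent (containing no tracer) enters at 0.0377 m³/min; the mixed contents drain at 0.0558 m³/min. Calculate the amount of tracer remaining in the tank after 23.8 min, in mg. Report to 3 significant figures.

2.20 mg

Total volume: dV/dt = Q_in − Q_out = -0.018100 m³/min, so V(t) = 2.26 − 0.018100 t and V(23.8) = 1.8292 m³.
Solute balance: dm/dt = 0 − Q_out C = −Q_out m/V(t).
Separate: dm/m = −Q_out dt/V(t) ⇒ ln(m/m₀) = −(Q_out/(Q_in−Q_out)) ln(V/V₀).
m = m₀ (V₀/V)^(Q_out/(Q_in−Q_out)) = 4.23 × (2.26/1.8292)^(-3.0829) = 2.2039 mg.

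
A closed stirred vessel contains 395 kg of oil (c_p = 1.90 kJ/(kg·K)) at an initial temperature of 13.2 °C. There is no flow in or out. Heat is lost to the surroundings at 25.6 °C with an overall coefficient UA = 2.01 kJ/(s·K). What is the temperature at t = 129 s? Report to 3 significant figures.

Lumped-capacitance energy balance: M c_p dT/dt = UA(T_amb − T).
dT/dt = (T_ss − T)/τ with T_ss = T_amb = 25.600 °C, τ = M c_p/UA = 395·1.90/2.01 = 373.38 s.
Integrating: T(t) = T_ss + (T₀ − T_ss) e^(−t/τ).
T(129) = 25.600 + (-12.400)·0.70787 = 16.822 °C.

16.8 °C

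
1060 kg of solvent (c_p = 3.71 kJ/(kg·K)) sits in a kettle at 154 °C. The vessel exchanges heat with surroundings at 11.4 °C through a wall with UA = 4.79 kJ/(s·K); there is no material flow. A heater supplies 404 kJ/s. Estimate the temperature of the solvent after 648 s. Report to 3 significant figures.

Energy balance: M c_p dT/dt = −UA(T − T_amb) + Q̇.
dT/dt = (T_ss − T)/τ with T_ss = T_amb + Q̇/UA = 11.4 + 404/4.79 = 95.742 °C, τ = M c_p/UA = 1060·3.71/4.79 = 821.00 s.
Integrating: T(t) = T_ss + (T₀ − T_ss) e^(−t/τ).
T(648) = 95.742 + (58.258)·0.45417 = 122.20 °C.

122 °C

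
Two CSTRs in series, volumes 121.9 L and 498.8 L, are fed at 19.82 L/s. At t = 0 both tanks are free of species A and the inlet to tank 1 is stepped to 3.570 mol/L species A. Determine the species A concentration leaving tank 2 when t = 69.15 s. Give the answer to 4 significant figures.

3.267 mol/L

Time constants: τᵢ = Vᵢ/Q for each well-mixed tank.
τ₁ = 121.9/19.82 = 6.15035 s; τ₂ = 498.8/19.82 = 25.1665 s.
Tank 1: C₁ = C_in(1 − e^(−t/τ₁)). Tank 2 (τ₁ ≠ τ₂): C₂ = C_in[1 − (τ₁ e^(−t/τ₁) − τ₂ e^(−t/τ₂))/(τ₁ − τ₂)].
At t = 69.15: e^(−t/τ₁) = 1.30953e-05, e^(−t/τ₂) = 0.0640750.
C₂ = 3.570·[1 − (6.15035·1.30953e-05 − 25.1665·0.0640750)/(-19.0161)] = 3.570·0.915206 = 3.26728 mol/L.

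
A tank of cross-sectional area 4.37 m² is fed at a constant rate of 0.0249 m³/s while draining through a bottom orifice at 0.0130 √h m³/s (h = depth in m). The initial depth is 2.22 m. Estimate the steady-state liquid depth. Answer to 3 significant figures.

3.67 m

A dh/dt = Q_in − 0.0130 √h. Steady state requires inflow = outflow:
Q_in = 0.0130 √h_ss ⇒ √h_ss = 0.0249/0.0130 = 1.9154.
h_ss = 1.9154² = 3.6687 m. (Since h₀ = 2.22 m < h_ss, the level will rise toward this value.)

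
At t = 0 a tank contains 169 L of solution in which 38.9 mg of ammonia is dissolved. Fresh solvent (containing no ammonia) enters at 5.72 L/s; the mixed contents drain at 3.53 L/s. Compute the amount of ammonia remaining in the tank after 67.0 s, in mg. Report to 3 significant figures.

14.2 mg

Let m(t) be the amount of ammonia. Volume: V(t) = V₀ + (Q_in − Q_out) t = 169 + 2.1900 t; V(67.0) = 315.73 L.
No ammonia enters, so dm/dt = −Q_out · (m/V).
dm/m = −Q_out dt/(V₀ + 2.1900 t); integrating gives ln(m/m₀) = −(Q_out/(Q_in−Q_out)) ln(V/V₀).
m = m₀ (V₀/V)^(Q_out/(Q_in−Q_out)) = 38.9 × (169/315.73)^(1.6119) = 14.205 mg.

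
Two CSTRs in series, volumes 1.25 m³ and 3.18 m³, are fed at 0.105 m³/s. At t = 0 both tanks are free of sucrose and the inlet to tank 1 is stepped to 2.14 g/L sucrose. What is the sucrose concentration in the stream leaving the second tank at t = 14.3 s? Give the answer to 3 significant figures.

Each tank obeys Vᵢ dCᵢ/dt = Q(Cᵢ₋₁ − Cᵢ), so τᵢ = Vᵢ/Q.
τ₁ = 1.25/0.105 = 11.905 s; τ₂ = 3.18/0.105 = 30.286 s.
Tank 1: C₁ = C_in(1 − e^(−t/τ₁)). Tank 2 (τ₁ ≠ τ₂): C₂ = C_in[1 − (τ₁ e^(−t/τ₁) − τ₂ e^(−t/τ₂))/(τ₁ − τ₂)].
At t = 14.3: e^(−t/τ₁) = 0.30083, e^(−t/τ₂) = 0.62365.
C₂ = 2.14·[1 − (11.905·0.30083 − 30.286·0.62365)/(-18.381)] = 2.14·0.16728 = 0.35797 g/L.

0.358 g/L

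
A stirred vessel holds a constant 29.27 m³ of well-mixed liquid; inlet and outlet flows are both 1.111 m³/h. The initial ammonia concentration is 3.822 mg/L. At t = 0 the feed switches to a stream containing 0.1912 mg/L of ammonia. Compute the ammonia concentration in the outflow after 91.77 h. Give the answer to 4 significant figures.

Accumulation = in − out for the solute gives V dC/dt = Q(C_in − C).
So dC/dt = (C_in − C)/τ with τ = V/Q = 29.27/1.111 = 26.3456 h.
Solution: C(t) = C_in + (C₀ − C_in) e^(−t/τ).
C(91.77) = 0.1912 + (3.822 − 0.1912)·e^(−91.77/26.3456) = 0.1912 + (3.63080)·0.0307056 = 0.302686 mg/L.

0.3027 mg/L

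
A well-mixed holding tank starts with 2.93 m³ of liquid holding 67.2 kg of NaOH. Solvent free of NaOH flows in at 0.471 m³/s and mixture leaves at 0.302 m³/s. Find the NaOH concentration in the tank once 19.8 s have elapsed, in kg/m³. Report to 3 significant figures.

2.74 kg/m³

Total volume: dV/dt = Q_in − Q_out = 0.16900 m³/s, so V(t) = 2.93 + 0.16900 t and V(19.8) = 6.2762 m³.
Species balance (pure solvent in): dm/dt = −Q_out · m/V(t).
Separate: dm/m = −Q_out dt/V(t) ⇒ ln(m/m₀) = −(Q_out/(Q_in−Q_out)) ln(V/V₀).
m = m₀ (V₀/V)^(Q_out/(Q_in−Q_out)) = 67.2 × (2.93/6.2762)^(1.7870) = 17.226 kg.
C = m/V = 17.226/6.2762 = 2.7446 kg/m³.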